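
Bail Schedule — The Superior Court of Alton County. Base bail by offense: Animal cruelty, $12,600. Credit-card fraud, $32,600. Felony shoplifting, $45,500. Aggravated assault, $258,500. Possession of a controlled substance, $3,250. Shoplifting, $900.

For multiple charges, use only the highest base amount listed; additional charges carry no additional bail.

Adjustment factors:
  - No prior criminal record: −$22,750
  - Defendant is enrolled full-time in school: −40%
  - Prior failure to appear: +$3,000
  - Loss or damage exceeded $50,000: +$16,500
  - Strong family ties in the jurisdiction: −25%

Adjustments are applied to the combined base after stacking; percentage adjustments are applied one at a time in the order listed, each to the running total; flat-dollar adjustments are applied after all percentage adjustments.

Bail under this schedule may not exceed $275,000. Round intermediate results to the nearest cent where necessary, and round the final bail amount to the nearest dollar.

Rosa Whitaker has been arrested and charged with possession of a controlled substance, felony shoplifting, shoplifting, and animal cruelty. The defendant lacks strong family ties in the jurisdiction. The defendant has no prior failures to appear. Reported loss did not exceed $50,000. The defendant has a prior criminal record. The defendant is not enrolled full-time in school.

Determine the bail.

$45,500

Base amounts from the schedule: possession of a controlled substance $3,250; felony shoplifting $45,500; shoplifting $900; animal cruelty $12,600.
Stacking rule: use the highest base only. Highest is felony shoplifting at $45,500. Combined base = $45,500.
No adjustment factors apply to this defendant.
$45,500 is within the $275,000 maximum.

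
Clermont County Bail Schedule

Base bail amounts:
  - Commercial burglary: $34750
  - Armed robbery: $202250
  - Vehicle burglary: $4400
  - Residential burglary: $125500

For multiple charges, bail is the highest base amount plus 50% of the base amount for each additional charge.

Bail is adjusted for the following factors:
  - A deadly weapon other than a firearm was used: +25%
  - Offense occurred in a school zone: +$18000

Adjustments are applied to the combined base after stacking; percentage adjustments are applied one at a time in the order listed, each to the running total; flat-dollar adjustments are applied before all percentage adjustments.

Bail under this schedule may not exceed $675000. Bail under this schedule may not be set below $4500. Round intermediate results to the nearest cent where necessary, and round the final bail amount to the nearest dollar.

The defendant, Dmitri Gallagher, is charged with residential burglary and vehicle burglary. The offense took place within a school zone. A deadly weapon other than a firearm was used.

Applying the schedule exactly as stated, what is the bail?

$182125

Base amounts from the schedule: residential burglary $125500; vehicle burglary $4400.
Stacking rule: highest base plus 50% of each additional charge. Highest is residential burglary at $125500. Additional: $4400 × 50% = $2200. Combined base = $125500 + $2200 = $127700.
Offense occurred in a school zone (+$18000 flat): $127700 + $18000 = $145700.
A deadly weapon other than a firearm was used (+25%): $145700 × 1.25 = $182125.
$182125 is within the $675000 maximum.
$182125 is at or above the $4500 minimum.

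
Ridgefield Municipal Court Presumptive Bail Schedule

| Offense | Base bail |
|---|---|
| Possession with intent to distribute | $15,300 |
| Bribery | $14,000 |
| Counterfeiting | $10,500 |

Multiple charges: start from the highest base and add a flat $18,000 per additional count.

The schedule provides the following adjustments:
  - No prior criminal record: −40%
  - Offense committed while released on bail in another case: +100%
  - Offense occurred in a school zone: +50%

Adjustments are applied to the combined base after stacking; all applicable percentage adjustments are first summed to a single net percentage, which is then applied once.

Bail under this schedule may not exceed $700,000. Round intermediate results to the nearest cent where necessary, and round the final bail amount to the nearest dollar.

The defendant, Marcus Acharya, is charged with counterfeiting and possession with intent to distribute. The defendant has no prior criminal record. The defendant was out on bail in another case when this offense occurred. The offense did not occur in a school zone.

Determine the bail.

$53,280

Base amounts from the schedule: counterfeiting $10,500; possession with intent to distribute $15,300.
Stacking rule: highest base plus $18,000 per additional charge. Highest is possession with intent to distribute at $15,300; 1 additional charge → +$18,000. Combined base = $33,300.
Net percentage adjustment: −40% +100% = +60%. $33,300 × 1.6 = $53,280.
$53,280 is within the $700,000 maximum.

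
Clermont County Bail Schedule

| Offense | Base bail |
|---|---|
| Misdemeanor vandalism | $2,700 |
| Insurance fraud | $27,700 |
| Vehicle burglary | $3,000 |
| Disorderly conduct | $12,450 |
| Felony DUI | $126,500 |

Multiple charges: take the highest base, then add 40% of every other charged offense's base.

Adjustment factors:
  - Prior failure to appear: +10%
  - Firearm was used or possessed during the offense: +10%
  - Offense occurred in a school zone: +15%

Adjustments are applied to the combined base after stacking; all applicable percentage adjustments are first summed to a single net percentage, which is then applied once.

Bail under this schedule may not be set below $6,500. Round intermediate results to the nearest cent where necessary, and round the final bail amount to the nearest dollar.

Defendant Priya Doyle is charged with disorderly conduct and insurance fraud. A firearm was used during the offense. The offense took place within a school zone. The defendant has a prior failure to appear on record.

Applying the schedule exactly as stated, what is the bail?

Base amounts from the schedule: disorderly conduct $12,450; insurance fraud $27,700.
Stacking rule: highest base plus 40% of each additional charge. Highest is insurance fraud at $27,700. Additional: $12,450 × 40% = $4,980. Combined base = $27,700 + $4,980 = $32,680.
Net percentage adjustment: +10% +10% +15% = +35%. $32,680 × 1.35 = $44,118.
$44,118 is at or above the $6,500 minimum.

$44,118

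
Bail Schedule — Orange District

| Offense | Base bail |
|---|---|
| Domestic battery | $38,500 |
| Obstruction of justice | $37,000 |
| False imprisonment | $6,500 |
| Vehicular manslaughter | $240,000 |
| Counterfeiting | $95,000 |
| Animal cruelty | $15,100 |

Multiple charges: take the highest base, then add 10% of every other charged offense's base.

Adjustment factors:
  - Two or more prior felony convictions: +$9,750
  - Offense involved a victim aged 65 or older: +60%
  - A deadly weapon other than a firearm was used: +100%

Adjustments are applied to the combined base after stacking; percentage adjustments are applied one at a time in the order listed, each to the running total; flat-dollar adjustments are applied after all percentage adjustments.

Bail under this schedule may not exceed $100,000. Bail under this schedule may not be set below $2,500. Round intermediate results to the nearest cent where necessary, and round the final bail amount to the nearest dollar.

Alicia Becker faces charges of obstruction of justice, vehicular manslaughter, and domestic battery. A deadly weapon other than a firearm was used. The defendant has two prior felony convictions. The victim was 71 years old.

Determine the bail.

Base amounts from the schedule: obstruction of justice $37,000; vehicular manslaughter $240,000; domestic battery $38,500.
Stacking rule: highest base plus 10% of each additional charge. Highest is vehicular manslaughter at $240,000. Additional: $37,000 × 10% = $3,700; $38,500 × 10% = $3,850. Combined base = $240,000 + $7,550 = $247,550.
Offense involved a victim aged 65 or older (+60%): $247,550 × 1.6 = $396,080.
A deadly weapon other than a firearm was used (+100%): $396,080 × 2 = $792,160.
Two or more prior felony convictions (+$9,750 flat): $792,160 + $9,750 = $801,910.
Result $801,910 exceeds the maximum of $100,000; bail is capped at $100,000.
$100,000 is at or above the $2,500 minimum.

$100,000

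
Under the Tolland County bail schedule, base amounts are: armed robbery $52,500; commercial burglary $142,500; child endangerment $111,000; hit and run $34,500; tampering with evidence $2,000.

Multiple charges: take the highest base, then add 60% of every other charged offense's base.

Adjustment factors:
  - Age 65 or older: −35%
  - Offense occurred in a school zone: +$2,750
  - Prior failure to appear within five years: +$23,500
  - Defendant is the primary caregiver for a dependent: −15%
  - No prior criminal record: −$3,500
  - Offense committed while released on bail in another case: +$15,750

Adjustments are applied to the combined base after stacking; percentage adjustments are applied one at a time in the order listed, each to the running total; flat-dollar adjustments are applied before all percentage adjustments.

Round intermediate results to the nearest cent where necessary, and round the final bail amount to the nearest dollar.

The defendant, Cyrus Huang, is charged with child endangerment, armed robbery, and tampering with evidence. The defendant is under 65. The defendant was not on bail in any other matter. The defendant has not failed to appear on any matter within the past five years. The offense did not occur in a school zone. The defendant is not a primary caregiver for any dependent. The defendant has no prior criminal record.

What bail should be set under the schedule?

$140,200

Base amounts from the schedule: child endangerment $111,000; armed robbery $52,500; tampering with evidence $2,000.
Stacking rule: highest base plus 60% of each additional charge. Highest is child endangerment at $111,000. Additional: $52,500 × 60% = $31,500; $2,000 × 60% = $1,200. Combined base = $111,000 + $32,700 = $143,700.
No prior criminal record (−$3,500 flat): $143,700 − $3,500 = $140,200.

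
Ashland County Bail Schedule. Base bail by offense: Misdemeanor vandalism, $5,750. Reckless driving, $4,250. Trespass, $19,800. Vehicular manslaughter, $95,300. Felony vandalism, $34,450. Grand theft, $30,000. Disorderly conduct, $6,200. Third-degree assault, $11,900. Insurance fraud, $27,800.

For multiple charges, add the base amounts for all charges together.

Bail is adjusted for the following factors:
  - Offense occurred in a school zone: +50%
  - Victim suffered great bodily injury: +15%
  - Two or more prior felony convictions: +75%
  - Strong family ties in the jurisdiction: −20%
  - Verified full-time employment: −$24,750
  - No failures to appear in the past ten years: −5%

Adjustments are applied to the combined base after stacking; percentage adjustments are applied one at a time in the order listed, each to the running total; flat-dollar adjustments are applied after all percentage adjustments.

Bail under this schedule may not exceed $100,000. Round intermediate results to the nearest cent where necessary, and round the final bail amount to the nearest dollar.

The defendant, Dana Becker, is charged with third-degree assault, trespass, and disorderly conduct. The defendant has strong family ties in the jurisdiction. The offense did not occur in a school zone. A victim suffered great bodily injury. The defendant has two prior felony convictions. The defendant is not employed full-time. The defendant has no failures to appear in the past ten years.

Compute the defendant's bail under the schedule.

$57,968

Base amounts from the schedule: third-degree assault $11,900; trespass $19,800; disorderly conduct $6,200.
Stacking rule: sum of all bases. $11,900 + $19,800 + $6,200 = $37,900.
Victim suffered great bodily injury (+15%): $37,900 × 1.15 = $43,585.
Two or more prior felony convictions (+75%): $43,585 × 1.75 = $76,273.75.
Strong family ties in the jurisdiction (−20%): $76,273.75 × 0.8 = $61,019.
No failures to appear in the past ten years (−5%): $61,019 × 0.95 = $57,968.05.
$57,968.05 is within the $100,000 maximum.
Rounded to the nearest dollar: $57,968.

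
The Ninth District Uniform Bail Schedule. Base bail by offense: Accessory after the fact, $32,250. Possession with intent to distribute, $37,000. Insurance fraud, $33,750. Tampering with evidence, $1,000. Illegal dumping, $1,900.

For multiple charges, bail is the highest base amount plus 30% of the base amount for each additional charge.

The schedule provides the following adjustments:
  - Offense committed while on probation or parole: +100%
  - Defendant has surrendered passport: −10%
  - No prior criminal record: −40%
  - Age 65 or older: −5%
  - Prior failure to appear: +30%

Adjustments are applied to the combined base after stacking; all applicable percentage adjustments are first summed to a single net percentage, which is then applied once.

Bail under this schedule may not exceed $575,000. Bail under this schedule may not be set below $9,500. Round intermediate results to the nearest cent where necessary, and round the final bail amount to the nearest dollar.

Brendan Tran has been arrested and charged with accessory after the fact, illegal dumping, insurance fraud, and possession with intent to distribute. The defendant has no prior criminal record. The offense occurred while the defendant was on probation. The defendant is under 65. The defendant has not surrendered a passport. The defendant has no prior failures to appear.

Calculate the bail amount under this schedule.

Base amounts from the schedule: accessory after the fact $32,250; illegal dumping $1,900; insurance fraud $33,750; possession with intent to distribute $37,000.
Stacking rule: highest base plus 30% of each additional charge. Highest is possession with intent to distribute at $37,000. Additional: $32,250 × 30% = $9,675; $1,900 × 30% = $570; $33,750 × 30% = $10,125. Combined base = $37,000 + $20,370 = $57,370.
Net percentage adjustment: +100% −40% = +60%. $57,370 × 1.6 = $91,792.
$91,792 is within the $575,000 maximum.
$91,792 is at or above the $9,500 minimum.

$91,792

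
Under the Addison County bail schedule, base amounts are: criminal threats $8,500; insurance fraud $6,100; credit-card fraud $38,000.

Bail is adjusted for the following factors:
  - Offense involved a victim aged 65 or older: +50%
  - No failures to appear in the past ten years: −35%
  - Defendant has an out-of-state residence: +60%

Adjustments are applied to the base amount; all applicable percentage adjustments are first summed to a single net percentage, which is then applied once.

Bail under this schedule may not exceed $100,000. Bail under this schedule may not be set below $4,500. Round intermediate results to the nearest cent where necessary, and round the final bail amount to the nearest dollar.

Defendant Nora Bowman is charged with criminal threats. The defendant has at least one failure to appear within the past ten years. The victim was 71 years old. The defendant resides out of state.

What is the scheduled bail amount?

Base amounts from the schedule: criminal threats $8,500.
Single charge. Combined base = $8,500.
Net percentage adjustment: +50% +60% = +110%. $8,500 × 2.1 = $17,850.
$17,850 is within the $100,000 maximum.
$17,850 is at or above the $4,500 minimum.

$17,850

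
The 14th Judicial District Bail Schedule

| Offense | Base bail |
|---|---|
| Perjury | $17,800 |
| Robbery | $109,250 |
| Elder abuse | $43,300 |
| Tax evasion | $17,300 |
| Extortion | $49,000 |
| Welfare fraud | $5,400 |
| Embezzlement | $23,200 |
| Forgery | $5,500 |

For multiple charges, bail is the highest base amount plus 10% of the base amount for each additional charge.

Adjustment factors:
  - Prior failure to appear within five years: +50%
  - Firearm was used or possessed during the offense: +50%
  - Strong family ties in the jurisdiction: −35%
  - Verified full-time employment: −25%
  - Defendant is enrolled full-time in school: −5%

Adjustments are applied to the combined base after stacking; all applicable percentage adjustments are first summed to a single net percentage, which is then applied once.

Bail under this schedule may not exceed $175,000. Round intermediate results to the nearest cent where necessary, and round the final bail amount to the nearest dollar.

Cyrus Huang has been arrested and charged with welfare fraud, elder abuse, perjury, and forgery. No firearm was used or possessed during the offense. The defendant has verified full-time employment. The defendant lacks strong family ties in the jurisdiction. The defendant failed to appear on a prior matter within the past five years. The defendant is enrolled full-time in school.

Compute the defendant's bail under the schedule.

$55,404

Base amounts from the schedule: welfare fraud $5,400; elder abuse $43,300; perjury $17,800; forgery $5,500.
Stacking rule: highest base plus 10% of each additional charge. Highest is elder abuse at $43,300. Additional: $5,400 × 10% = $540; $17,800 × 10% = $1,780; $5,500 × 10% = $550. Combined base = $43,300 + $2,870 = $46,170.
Net percentage adjustment: +50% −25% −5% = +20%. $46,170 × 1.2 = $55,404.
$55,404 is within the $175,000 maximum.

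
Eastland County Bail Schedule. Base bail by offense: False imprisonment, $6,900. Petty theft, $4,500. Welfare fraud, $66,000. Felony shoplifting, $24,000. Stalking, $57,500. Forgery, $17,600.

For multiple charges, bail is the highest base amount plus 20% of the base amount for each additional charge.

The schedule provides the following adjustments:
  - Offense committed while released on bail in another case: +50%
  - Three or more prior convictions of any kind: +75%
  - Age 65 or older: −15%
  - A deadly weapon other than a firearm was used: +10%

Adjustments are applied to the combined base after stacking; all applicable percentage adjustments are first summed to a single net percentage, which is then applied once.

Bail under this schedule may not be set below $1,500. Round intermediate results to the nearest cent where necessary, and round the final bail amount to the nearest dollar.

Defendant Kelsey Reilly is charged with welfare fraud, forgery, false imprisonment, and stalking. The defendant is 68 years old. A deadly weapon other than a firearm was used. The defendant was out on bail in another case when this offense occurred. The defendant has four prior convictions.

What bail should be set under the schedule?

$181,280

Base amounts from the schedule: welfare fraud $66,000; forgery $17,600; false imprisonment $6,900; stalking $57,500.
Stacking rule: highest base plus 20% of each additional charge. Highest is welfare fraud at $66,000. Additional: $17,600 × 20% = $3,520; $6,900 × 20% = $1,380; $57,500 × 20% = $11,500. Combined base = $66,000 + $16,400 = $82,400.
Net percentage adjustment: +50% +75% −15% +10% = +120%. $82,400 × 2.2 = $181,280.
$181,280 is at or above the $1,500 minimum.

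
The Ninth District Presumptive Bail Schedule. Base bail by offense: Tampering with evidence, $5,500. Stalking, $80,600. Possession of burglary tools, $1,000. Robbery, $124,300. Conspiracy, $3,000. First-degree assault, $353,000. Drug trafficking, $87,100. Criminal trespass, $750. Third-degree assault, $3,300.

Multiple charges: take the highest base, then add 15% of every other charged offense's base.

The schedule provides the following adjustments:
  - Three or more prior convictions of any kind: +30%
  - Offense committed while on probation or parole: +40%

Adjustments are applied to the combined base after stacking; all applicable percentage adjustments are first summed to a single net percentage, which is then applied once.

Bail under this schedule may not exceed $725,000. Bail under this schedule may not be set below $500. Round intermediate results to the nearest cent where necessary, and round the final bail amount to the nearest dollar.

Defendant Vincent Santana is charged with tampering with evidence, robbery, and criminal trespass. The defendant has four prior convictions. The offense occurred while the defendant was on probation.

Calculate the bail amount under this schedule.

Base amounts from the schedule: tampering with evidence $5,500; robbery $124,300; criminal trespass $750.
Stacking rule: highest base plus 15% of each additional charge. Highest is robbery at $124,300. Additional: $5,500 × 15% = $825; $750 × 15% = $112.50. Combined base = $124,300 + $937.50 = $125,237.50.
Net percentage adjustment: +30% +40% = +70%. $125,237.50 × 1.7 = $212,903.75.
$212,903.75 is within the $725,000 maximum.
$212,903.75 is at or above the $500 minimum.
Rounded to the nearest dollar: $212,904.

$212,904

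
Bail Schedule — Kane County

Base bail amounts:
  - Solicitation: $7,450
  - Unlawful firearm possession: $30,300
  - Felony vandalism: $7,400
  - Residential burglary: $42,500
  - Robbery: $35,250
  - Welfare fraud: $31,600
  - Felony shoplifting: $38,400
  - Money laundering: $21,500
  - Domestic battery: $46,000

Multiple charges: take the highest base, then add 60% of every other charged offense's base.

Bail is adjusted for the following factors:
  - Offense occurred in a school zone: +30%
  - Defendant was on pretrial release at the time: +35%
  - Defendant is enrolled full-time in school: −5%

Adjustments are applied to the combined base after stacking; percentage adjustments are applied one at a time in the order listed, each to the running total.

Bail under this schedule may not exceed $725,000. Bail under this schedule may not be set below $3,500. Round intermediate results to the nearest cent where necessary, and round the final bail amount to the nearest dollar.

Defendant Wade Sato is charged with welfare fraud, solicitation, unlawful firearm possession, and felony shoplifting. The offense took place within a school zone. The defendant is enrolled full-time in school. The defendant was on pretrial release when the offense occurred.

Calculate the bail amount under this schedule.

Base amounts from the schedule: welfare fraud $31,600; solicitation $7,450; unlawful firearm possession $30,300; felony shoplifting $38,400.
Stacking rule: highest base plus 60% of each additional charge. Highest is felony shoplifting at $38,400. Additional: $31,600 × 60% = $18,960; $7,450 × 60% = $4,470; $30,300 × 60% = $18,180. Combined base = $38,400 + $41,610 = $80,010.
Offense occurred in a school zone (+30%): $80,010 × 1.3 = $104,013.
Defendant was on pretrial release at the time (+35%): $104,013 × 1.35 = $140,417.55.
Defendant is enrolled full-time in school (−5%): $140,417.55 × 0.95 = $133,396.67.
$133,396.67 is within the $725,000 maximum.
$133,396.67 is at or above the $3,500 minimum.
Rounded to the nearest dollar: $133,397.

$133,397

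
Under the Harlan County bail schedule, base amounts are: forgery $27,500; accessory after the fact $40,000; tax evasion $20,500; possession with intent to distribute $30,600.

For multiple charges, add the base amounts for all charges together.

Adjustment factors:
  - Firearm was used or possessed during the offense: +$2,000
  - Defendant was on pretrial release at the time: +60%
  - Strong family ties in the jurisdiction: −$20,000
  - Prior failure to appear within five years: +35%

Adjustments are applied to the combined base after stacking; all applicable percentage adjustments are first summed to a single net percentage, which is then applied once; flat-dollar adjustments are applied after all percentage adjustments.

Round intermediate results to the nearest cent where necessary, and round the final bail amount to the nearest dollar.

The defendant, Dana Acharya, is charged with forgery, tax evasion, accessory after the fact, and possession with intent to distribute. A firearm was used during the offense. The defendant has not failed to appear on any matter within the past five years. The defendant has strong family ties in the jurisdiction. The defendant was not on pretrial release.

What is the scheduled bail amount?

$100,600

Base amounts from the schedule: forgery $27,500; tax evasion $20,500; accessory after the fact $40,000; possession with intent to distribute $30,600.
Stacking rule: sum of all bases. $27,500 + $20,500 + $40,000 + $30,600 = $118,600.
Firearm was used or possessed during the offense (+$2,000 flat): $118,600 + $2,000 = $120,600.
Strong family ties in the jurisdiction (−$20,000 flat): $120,600 − $20,000 = $100,600.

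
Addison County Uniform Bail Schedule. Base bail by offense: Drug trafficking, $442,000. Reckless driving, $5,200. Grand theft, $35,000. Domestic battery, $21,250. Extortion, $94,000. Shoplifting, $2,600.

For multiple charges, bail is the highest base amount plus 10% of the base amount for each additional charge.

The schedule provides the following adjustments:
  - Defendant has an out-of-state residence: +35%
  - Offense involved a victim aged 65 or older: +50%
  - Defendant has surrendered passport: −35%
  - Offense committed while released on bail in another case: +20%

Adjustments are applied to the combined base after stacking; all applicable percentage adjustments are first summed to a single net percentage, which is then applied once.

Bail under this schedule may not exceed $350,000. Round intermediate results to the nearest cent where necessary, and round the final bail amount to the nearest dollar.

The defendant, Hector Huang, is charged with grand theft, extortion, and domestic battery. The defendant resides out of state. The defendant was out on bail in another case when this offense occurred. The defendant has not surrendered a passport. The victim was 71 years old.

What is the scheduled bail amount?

Base amounts from the schedule: grand theft $35,000; extortion $94,000; domestic battery $21,250.
Stacking rule: highest base plus 10% of each additional charge. Highest is extortion at $94,000. Additional: $35,000 × 10% = $3,500; $21,250 × 10% = $2,125. Combined base = $94,000 + $5,625 = $99,625.
Net percentage adjustment: +35% +50% +20% = +105%. $99,625 × 2.05 = $204,231.25.
$204,231.25 is within the $350,000 maximum.
Rounded to the nearest dollar: $204,231.

$204,231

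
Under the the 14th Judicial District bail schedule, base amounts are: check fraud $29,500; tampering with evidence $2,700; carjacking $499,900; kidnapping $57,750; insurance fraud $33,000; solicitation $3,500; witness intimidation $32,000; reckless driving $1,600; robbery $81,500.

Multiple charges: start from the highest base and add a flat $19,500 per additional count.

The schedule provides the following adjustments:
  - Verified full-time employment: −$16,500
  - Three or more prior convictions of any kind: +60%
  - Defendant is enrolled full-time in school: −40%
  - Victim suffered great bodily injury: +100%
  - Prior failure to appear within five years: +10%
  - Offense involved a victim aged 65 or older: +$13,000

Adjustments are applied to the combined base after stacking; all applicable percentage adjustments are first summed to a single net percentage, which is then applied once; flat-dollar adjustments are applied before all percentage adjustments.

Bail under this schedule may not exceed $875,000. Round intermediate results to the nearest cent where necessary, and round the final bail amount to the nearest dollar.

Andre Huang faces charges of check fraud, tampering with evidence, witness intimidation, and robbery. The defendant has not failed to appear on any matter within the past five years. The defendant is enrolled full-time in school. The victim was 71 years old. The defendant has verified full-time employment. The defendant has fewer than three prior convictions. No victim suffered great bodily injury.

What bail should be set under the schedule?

$81,900

Base amounts from the schedule: check fraud $29,500; tampering with evidence $2,700; witness intimidation $32,000; robbery $81,500.
Stacking rule: highest base plus $19,500 per additional charge. Highest is robbery at $81,500; 3 additional charges → +$58,500. Combined base = $140,000.
Verified full-time employment (−$16,500 flat): $140,000 − $16,500 = $123,500.
Offense involved a victim aged 65 or older (+$13,000 flat): $123,500 + $13,000 = $136,500.
Defendant is enrolled full-time in school (−40%): $136,500 × 0.6 = $81,900.
$81,900 is within the $875,000 maximum.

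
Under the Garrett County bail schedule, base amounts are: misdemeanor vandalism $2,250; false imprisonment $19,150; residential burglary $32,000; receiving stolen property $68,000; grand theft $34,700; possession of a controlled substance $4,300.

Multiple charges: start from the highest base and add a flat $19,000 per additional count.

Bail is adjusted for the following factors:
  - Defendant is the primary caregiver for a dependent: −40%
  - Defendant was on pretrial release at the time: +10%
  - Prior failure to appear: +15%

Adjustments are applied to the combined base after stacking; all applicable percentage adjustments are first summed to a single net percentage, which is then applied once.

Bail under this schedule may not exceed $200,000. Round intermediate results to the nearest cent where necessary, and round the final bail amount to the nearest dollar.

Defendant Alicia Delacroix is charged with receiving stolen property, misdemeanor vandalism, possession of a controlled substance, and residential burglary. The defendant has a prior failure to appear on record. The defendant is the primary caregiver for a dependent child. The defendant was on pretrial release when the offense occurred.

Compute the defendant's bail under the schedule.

$106,250

Base amounts from the schedule: receiving stolen property $68,000; misdemeanor vandalism $2,250; possession of a controlled substance $4,300; residential burglary $32,000.
Stacking rule: highest base plus $19,000 per additional charge. Highest is receiving stolen property at $68,000; 3 additional charges → +$57,000. Combined base = $125,000.
Net percentage adjustment: −40% +10% +15% = −15%. $125,000 × 0.85 = $106,250.
$106,250 is within the $200,000 maximum.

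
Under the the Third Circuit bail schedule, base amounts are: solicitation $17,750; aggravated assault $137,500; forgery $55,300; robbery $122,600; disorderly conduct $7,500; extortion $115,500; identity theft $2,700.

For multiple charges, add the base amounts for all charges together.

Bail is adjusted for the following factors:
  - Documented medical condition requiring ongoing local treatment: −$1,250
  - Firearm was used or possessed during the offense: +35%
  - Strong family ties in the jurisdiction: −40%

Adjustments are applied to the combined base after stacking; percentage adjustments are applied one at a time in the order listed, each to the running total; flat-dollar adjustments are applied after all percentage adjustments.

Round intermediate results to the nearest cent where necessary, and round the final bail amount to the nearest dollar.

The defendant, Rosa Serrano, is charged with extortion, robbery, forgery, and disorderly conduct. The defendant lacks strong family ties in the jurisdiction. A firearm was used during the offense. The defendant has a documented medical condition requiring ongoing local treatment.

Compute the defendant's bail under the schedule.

$404,965

Base amounts from the schedule: extortion $115,500; robbery $122,600; forgery $55,300; disorderly conduct $7,500.
Stacking rule: sum of all bases. $115,500 + $122,600 + $55,300 + $7,500 = $300,900.
Firearm was used or possessed during the offense (+35%): $300,900 × 1.35 = $406,215.
Documented medical condition requiring ongoing local treatment (−$1,250 flat): $406,215 − $1,250 = $404,965.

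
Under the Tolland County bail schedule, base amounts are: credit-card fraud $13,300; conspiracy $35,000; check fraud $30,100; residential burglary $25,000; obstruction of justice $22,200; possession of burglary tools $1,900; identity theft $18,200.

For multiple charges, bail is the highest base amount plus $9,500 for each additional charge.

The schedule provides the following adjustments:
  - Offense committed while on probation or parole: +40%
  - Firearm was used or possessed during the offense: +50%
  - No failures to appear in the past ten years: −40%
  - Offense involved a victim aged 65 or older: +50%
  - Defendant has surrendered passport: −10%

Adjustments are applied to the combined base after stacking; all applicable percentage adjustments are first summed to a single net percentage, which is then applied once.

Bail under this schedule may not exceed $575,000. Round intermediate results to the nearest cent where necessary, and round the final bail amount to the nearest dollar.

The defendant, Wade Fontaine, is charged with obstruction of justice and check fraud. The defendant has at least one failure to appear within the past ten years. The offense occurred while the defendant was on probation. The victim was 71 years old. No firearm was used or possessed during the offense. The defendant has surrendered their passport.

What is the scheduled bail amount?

Base amounts from the schedule: obstruction of justice $22,200; check fraud $30,100.
Stacking rule: highest base plus $9,500 per additional charge. Highest is check fraud at $30,100; 1 additional charge → +$9,500. Combined base = $39,600.
Net percentage adjustment: +40% +50% −10% = +80%. $39,600 × 1.8 = $71,280.
$71,280 is within the $575,000 maximum.

$71,280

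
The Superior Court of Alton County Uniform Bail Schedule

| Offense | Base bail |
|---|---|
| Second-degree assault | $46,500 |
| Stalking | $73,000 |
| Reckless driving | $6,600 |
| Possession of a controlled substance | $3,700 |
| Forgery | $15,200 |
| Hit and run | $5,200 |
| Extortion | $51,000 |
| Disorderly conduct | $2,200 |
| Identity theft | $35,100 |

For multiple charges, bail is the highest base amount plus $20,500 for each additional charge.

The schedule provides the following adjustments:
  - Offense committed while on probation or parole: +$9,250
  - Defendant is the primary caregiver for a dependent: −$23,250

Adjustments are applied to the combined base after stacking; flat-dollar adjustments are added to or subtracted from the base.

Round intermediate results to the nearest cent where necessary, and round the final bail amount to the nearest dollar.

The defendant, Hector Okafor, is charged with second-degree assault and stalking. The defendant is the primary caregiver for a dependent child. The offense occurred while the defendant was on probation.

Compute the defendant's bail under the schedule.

Base amounts from the schedule: second-degree assault $46,500; stalking $73,000.
Stacking rule: highest base plus $20,500 per additional charge. Highest is stalking at $73,000; 1 additional charge → +$20,500. Combined base = $93,500.
Offense committed while on probation or parole (+$9,250 flat): $93,500 + $9,250 = $102,750.
Defendant is the primary caregiver for a dependent (−$23,250 flat): $102,750 − $23,250 = $79,500.

$79,500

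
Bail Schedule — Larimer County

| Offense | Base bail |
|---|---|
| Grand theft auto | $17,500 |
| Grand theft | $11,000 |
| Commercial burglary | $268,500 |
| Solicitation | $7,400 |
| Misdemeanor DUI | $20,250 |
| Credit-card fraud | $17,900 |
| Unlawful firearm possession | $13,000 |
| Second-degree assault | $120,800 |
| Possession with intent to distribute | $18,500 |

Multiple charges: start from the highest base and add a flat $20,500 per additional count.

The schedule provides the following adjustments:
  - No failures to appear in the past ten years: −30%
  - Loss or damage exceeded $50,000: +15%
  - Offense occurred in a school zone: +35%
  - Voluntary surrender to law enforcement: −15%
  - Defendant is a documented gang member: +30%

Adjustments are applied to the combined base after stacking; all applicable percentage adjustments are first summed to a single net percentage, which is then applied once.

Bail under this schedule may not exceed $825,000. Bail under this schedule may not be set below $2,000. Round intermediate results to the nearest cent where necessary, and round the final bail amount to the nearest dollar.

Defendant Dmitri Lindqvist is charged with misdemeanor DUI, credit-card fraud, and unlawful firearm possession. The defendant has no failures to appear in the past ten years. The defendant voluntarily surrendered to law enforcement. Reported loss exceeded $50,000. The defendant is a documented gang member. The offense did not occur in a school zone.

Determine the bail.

Base amounts from the schedule: misdemeanor DUI $20,250; credit-card fraud $17,900; unlawful firearm possession $13,000.
Stacking rule: highest base plus $20,500 per additional charge. Highest is misdemeanor DUI at $20,250; 2 additional charges → +$41,000. Combined base = $61,250.
Net percentage adjustment: −30% +15% −15% +30% = +0%. $61,250 × 1 = $61,250.
$61,250 is within the $825,000 maximum.
$61,250 is at or above the $2,000 minimum.

$61,250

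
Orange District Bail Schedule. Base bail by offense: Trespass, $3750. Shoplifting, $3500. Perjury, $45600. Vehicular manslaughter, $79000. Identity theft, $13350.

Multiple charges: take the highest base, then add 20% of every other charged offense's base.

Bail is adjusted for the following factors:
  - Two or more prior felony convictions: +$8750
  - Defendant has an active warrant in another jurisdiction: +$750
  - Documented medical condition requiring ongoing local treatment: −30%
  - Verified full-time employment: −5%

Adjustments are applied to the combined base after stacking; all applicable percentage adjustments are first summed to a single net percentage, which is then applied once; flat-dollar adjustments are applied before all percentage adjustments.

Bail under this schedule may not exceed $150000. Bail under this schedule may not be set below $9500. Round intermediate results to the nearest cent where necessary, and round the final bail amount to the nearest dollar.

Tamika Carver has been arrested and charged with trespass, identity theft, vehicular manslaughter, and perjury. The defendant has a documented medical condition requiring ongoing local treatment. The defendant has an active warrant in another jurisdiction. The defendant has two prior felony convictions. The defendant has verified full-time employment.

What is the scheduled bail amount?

Base amounts from the schedule: trespass $3750; identity theft $13350; vehicular manslaughter $79000; perjury $45600.
Stacking rule: highest base plus 20% of each additional charge. Highest is vehicular manslaughter at $79000. Additional: $3750 × 20% = $750; $13350 × 20% = $2670; $45600 × 20% = $9120. Combined base = $79000 + $12540 = $91540.
Two or more prior felony convictions (+$8750 flat): $91540 + $8750 = $100290.
Defendant has an active warrant in another jurisdiction (+$750 flat): $100290 + $750 = $101040.
Net percentage adjustment: −30% −5% = −35%. $101040 × 0.65 = $65676.
$65676 is within the $150000 maximum.
$65676 is at or above the $9500 minimum.

$65676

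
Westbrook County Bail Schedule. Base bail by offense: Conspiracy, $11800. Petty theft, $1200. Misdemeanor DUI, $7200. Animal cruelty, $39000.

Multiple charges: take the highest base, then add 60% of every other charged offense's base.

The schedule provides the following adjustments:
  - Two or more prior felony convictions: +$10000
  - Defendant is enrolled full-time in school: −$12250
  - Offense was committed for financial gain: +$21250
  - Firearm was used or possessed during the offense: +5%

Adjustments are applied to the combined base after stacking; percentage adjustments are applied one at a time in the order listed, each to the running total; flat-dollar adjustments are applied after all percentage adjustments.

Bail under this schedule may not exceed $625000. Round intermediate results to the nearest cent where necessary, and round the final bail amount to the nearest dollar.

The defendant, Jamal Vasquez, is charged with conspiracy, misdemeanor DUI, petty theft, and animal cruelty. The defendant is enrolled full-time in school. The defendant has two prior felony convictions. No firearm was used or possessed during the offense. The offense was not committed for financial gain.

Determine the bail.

Base amounts from the schedule: conspiracy $11800; misdemeanor DUI $7200; petty theft $1200; animal cruelty $39000.
Stacking rule: highest base plus 60% of each additional charge. Highest is animal cruelty at $39000. Additional: $11800 × 60% = $7080; $7200 × 60% = $4320; $1200 × 60% = $720. Combined base = $39000 + $12120 = $51120.
Two or more prior felony convictions (+$10000 flat): $51120 + $10000 = $61120.
Defendant is enrolled full-time in school (−$12250 flat): $61120 − $12250 = $48870.
$48870 is within the $625000 maximum.

$48870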